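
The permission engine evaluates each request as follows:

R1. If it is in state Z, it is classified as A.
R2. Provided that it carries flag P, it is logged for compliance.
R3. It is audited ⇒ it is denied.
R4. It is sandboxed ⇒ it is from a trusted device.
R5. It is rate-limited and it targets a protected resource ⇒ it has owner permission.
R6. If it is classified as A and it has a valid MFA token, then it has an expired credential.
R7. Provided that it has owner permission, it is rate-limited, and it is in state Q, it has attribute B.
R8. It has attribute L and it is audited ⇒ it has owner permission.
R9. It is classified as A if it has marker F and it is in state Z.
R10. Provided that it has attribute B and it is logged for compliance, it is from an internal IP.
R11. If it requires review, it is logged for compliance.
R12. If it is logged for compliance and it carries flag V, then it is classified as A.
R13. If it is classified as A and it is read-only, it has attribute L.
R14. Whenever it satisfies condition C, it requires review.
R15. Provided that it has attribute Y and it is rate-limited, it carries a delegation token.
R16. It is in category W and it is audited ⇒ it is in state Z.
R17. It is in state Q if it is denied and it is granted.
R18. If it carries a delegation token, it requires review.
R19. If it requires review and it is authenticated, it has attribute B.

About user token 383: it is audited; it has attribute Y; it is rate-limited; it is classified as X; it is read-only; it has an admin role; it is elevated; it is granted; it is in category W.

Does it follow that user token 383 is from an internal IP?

Yes

By R3 (it is audited): it is denied.
By R15 (it has attribute Y, it is rate-limited): it carries a delegation token.
By R16 (it is in category W, it is audited): it is in state Z.
By R17 (it is denied, it is granted): it is in state Q.
By R18 (it carries a delegation token): it requires review.
By R1 (it is in state Z): it is classified as A.
By R11 (it requires review): it is logged for compliance.
By R13 (it is classified as A, it is read-only): it has attribute L.
By R8 (it has attribute L, it is audited): it has owner permission.
By R7 (it has owner permission, it is rate-limited, it is in state Q): it has attribute B.
By R10 (it has attribute B, it is logged for compliance): it is from an internal IP.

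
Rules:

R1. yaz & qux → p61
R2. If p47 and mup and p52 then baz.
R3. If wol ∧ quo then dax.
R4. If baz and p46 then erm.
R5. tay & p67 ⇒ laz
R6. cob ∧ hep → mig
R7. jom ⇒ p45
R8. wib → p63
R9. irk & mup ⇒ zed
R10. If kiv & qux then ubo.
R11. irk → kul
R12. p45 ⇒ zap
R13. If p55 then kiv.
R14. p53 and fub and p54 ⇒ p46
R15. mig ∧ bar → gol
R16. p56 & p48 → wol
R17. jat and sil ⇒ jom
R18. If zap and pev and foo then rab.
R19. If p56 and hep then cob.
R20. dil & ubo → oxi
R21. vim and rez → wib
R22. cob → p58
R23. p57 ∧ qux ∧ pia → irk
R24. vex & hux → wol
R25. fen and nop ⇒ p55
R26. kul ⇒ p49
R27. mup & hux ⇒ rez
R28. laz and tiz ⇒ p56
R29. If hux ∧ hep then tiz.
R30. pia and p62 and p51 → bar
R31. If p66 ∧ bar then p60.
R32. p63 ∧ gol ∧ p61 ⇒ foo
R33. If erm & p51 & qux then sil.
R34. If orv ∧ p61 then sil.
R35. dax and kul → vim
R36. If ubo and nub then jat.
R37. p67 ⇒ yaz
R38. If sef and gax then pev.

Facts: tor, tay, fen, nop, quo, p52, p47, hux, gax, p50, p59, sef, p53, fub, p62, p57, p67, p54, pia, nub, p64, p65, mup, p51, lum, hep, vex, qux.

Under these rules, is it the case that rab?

Yes

baz  (by R2: p47, mup, p52)
laz  (by R5: tay, p67)
p46  (by R14: p53, fub, p54)
irk  (by R23: p57, qux, pia)
wol  (by R24: vex, hux)
p55  (by R25: fen, nop)
rez  (by R27: mup, hux)
tiz  (by R29: hux, hep)
bar  (by R30: pia, p62, p51)
yaz  (by R37: p67)
pev  (by R38: sef, gax)
p61  (by R1: yaz, qux)
dax  (by R3: wol, quo)
erm  (by R4: baz, p46)
kul  (by R11: irk)
kiv  (by R13: p55)
p56  (by R28: laz, tiz)
sil  (by R33: erm, p51, qux)
vim  (by R35: dax, kul)
ubo  (by R10: kiv, qux)
cob  (by R19: p56, hep)
wib  (by R21: vim, rez)
jat  (by R36: ubo, nub)
mig  (by R6: cob, hep)
p63  (by R8: wib)
gol  (by R15: mig, bar)
jom  (by R17: jat, sil)
foo  (by R32: p63, gol, p61)
p45  (by R7: jom)
zap  (by R12: p45)
rab  (by R18: zap, pev, foo)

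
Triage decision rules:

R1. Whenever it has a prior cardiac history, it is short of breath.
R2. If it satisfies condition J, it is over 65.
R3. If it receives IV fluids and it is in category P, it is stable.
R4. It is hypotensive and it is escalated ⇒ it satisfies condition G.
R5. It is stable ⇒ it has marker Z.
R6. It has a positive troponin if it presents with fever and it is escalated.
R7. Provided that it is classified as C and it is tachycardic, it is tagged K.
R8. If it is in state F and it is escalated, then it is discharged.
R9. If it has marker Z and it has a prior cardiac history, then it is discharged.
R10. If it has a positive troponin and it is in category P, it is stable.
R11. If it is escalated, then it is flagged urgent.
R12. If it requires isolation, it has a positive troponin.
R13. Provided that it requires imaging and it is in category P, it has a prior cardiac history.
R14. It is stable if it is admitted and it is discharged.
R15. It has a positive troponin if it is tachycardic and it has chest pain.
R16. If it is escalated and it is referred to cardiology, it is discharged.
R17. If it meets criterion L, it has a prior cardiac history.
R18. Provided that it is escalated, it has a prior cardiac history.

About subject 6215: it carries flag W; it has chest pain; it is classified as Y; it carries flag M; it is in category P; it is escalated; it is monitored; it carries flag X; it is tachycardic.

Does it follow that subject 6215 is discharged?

By R15 (it is tachycardic, it has chest pain): it has a positive troponin.
By R18 (it is escalated): it has a prior cardiac history.
By R10 (it has a positive troponin, it is in category P): it is stable.
By R5 (it is stable): it has marker Z.
By R9 (it has marker Z, it has a prior cardiac history): it is discharged.

Yes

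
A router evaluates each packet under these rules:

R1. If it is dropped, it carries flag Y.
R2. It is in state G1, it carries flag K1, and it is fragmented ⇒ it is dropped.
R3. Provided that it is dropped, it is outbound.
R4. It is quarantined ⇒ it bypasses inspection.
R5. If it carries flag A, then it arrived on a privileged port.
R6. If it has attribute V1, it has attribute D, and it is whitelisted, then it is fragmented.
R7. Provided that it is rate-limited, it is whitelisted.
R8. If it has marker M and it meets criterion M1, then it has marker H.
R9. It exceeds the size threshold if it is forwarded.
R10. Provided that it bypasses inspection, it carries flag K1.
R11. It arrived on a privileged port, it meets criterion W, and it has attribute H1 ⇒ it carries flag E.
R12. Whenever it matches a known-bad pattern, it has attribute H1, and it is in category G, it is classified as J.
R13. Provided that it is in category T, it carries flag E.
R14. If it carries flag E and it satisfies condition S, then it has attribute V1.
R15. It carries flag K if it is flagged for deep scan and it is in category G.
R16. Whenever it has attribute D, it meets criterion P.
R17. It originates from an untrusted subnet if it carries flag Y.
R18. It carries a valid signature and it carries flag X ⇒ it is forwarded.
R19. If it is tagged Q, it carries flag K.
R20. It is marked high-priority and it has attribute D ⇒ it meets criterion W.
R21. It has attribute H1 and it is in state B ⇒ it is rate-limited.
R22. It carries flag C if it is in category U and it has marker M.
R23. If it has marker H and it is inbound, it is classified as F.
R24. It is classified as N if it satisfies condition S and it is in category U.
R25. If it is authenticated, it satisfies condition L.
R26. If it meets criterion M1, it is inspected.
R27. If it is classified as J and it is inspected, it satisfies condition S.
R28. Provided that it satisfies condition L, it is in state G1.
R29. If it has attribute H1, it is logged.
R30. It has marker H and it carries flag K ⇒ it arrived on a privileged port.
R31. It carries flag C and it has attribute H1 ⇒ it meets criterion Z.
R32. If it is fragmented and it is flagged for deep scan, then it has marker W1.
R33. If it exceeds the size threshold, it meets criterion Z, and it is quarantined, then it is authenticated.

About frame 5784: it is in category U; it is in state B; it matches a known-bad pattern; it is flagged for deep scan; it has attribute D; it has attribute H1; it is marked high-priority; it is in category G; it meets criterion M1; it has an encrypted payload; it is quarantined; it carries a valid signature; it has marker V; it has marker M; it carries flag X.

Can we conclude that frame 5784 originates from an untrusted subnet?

Yes

By R4 (it is quarantined): it bypasses inspection.
By R8 (it has marker M, it meets criterion M1): it has marker H.
By R10 (it bypasses inspection): it carries flag K1.
By R12 (it matches a known-bad pattern, it has attribute H1, it is in category G): it is classified as J.
By R15 (it is flagged for deep scan, it is in category G): it carries flag K.
By R18 (it carries a valid signature, it carries flag X): it is forwarded.
By R20 (it is marked high-priority, it has attribute D): it meets criterion W.
By R21 (it has attribute H1, it is in state B): it is rate-limited.
By R22 (it is in category U, it has marker M): it carries flag C.
By R26 (it meets criterion M1): it is inspected.
By R27 (it is classified as J, it is inspected): it satisfies condition S.
By R30 (it has marker H, it carries flag K): it arrived on a privileged port.
By R31 (it carries flag C, it has attribute H1): it meets criterion Z.
By R7 (it is rate-limited): it is whitelisted.
By R9 (it is forwarded): it exceeds the size threshold.
By R11 (it arrived on a privileged port, it meets criterion W, it has attribute H1): it carries flag E.
By R14 (it carries flag E, it satisfies condition S): it has attribute V1.
By R33 (it exceeds the size threshold, it meets criterion Z, it is quarantined): it is authenticated.
By R6 (it has attribute V1, it has attribute D, it is whitelisted): it is fragmented.
By R25 (it is authenticated): it satisfies condition L.
By R28 (it satisfies condition L): it is in state G1.
By R2 (it is in state G1, it carries flag K1, it is fragmented): it is dropped.
By R1 (it is dropped): it carries flag Y.
By R17 (it carries flag Y): it originates from an untrusted subnet.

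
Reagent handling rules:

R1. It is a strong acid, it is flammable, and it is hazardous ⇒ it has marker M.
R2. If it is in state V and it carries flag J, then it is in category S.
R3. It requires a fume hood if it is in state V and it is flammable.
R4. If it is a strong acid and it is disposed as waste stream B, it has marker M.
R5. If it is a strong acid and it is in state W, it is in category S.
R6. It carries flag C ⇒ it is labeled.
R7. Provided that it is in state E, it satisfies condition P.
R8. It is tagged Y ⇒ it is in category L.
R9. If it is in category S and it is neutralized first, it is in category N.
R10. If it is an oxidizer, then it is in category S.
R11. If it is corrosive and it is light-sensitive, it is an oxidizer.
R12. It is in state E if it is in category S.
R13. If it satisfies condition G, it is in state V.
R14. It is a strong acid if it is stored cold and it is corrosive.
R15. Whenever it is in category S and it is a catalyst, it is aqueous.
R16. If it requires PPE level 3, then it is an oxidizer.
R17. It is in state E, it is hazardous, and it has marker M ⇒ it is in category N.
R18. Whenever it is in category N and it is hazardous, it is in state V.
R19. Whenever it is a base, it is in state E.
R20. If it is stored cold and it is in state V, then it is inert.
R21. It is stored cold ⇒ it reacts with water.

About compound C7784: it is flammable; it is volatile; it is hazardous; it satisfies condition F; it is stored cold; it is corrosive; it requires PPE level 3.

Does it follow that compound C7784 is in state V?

By R14 (it is stored cold, it is corrosive): it is a strong acid.
By R16 (it requires PPE level 3): it is an oxidizer.
By R1 (it is a strong acid, it is flammable, it is hazardous): it has marker M.
By R10 (it is an oxidizer): it is in category S.
By R12 (it is in category S): it is in state E.
By R17 (it is in state E, it is hazardous, it has marker M): it is in category N.
By R18 (it is in category N, it is hazardous): it is in state V.

Yes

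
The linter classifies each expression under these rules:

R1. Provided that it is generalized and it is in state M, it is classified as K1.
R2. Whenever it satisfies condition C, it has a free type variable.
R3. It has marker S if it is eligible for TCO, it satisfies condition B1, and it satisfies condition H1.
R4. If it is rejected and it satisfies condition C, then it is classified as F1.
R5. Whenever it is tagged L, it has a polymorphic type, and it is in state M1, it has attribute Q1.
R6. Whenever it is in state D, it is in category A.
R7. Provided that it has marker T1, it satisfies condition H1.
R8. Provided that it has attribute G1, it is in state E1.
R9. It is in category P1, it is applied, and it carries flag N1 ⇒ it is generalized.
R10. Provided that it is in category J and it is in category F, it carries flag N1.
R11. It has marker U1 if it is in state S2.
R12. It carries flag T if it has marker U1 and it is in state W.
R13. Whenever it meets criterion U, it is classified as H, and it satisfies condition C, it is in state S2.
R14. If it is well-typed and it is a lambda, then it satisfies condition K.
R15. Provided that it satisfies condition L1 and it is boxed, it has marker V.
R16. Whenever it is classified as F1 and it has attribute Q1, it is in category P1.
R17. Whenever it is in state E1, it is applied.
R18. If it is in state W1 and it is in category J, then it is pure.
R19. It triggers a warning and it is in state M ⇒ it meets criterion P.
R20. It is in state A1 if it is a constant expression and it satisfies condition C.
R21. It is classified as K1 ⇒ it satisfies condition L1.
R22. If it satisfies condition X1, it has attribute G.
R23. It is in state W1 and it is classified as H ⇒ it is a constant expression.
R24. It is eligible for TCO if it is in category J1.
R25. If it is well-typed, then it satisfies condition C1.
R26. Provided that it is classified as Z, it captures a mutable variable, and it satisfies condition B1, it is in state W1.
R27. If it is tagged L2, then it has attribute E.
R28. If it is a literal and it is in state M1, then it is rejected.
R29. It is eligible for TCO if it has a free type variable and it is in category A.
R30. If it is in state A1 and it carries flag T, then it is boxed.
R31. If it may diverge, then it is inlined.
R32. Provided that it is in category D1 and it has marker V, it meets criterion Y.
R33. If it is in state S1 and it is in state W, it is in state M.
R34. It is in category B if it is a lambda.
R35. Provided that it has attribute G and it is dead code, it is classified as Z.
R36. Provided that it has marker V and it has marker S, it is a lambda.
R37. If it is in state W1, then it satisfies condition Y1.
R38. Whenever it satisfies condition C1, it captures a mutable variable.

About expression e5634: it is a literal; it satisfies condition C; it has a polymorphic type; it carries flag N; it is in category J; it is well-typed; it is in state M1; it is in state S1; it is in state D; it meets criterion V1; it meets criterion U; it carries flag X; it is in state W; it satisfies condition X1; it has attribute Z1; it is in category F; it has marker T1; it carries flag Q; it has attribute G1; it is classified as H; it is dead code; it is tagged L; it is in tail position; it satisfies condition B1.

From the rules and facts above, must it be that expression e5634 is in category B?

Yes

By R2 (it satisfies condition C): it has a free type variable.
By R5 (it is tagged L, it has a polymorphic type, it is in state M1): it has attribute Q1.
By R6 (it is in state D): it is in category A.
By R7 (it has marker T1): it satisfies condition H1.
By R8 (it has attribute G1): it is in state E1.
By R10 (it is in category J, it is in category F): it carries flag N1.
By R13 (it meets criterion U, it is classified as H, it satisfies condition C): it is in state S2.
By R17 (it is in state E1): it is applied.
By R22 (it satisfies condition X1): it has attribute G.
By R25 (it is well-typed): it satisfies condition C1.
By R28 (it is a literal, it is in state M1): it is rejected.
By R29 (it has a free type variable, it is in category A): it is eligible for TCO.
By R33 (it is in state S1, it is in state W): it is in state M.
By R35 (it has attribute G, it is dead code): it is classified as Z.
By R38 (it satisfies condition C1): it captures a mutable variable.
By R3 (it is eligible for TCO, it satisfies condition B1, it satisfies condition H1): it has marker S.
By R4 (it is rejected, it satisfies condition C): it is classified as F1.
By R11 (it is in state S2): it has marker U1.
By R12 (it has marker U1, it is in state W): it carries flag T.
By R16 (it is classified as F1, it has attribute Q1): it is in category P1.
By R26 (it is classified as Z, it captures a mutable variable, it satisfies condition B1): it is in state W1.
By R9 (it is in category P1, it is applied, it carries flag N1): it is generalized.
By R23 (it is in state W1, it is classified as H): it is a constant expression.
By R1 (it is generalized, it is in state M): it is classified as K1.
By R20 (it is a constant expression, it satisfies condition C): it is in state A1.
By R21 (it is classified as K1): it satisfies condition L1.
By R30 (it is in state A1, it carries flag T): it is boxed.
By R15 (it satisfies condition L1, it is boxed): it has marker V.
By R36 (it has marker V, it has marker S): it is a lambda.
By R34 (it is a lambda): it is in category B.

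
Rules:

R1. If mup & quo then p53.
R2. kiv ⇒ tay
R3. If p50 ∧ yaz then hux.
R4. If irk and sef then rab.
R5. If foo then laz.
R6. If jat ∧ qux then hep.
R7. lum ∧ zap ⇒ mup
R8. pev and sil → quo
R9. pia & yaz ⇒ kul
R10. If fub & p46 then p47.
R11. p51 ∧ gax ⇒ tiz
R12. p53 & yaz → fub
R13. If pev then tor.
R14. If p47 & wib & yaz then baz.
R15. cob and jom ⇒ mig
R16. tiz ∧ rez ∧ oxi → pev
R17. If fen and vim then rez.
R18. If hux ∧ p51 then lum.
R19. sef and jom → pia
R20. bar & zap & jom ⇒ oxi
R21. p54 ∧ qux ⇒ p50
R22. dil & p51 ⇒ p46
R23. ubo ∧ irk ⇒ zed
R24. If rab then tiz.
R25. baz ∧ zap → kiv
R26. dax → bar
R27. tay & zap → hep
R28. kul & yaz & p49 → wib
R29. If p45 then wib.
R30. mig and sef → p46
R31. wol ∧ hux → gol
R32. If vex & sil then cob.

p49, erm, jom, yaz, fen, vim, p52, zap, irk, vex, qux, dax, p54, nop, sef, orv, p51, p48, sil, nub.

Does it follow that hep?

Yes

rab  (by R4: irk, sef)
rez  (by R17: fen, vim)
pia  (by R19: sef, jom)
p50  (by R21: p54, qux)
tiz  (by R24: rab)
bar  (by R26: dax)
cob  (by R32: vex, sil)
hux  (by R3: p50, yaz)
kul  (by R9: pia, yaz)
mig  (by R15: cob, jom)
lum  (by R18: hux, p51)
oxi  (by R20: bar, zap, jom)
wib  (by R28: kul, yaz, p49)
p46  (by R30: mig, sef)
mup  (by R7: lum, zap)
pev  (by R16: tiz, rez, oxi)
quo  (by R8: pev, sil)
p53  (by R1: mup, quo)
fub  (by R12: p53, yaz)
p47  (by R10: fub, p46)
baz  (by R14: p47, wib, yaz)
kiv  (by R25: baz, zap)
tay  (by R2: kiv)
hep  (by R27: tay, zap)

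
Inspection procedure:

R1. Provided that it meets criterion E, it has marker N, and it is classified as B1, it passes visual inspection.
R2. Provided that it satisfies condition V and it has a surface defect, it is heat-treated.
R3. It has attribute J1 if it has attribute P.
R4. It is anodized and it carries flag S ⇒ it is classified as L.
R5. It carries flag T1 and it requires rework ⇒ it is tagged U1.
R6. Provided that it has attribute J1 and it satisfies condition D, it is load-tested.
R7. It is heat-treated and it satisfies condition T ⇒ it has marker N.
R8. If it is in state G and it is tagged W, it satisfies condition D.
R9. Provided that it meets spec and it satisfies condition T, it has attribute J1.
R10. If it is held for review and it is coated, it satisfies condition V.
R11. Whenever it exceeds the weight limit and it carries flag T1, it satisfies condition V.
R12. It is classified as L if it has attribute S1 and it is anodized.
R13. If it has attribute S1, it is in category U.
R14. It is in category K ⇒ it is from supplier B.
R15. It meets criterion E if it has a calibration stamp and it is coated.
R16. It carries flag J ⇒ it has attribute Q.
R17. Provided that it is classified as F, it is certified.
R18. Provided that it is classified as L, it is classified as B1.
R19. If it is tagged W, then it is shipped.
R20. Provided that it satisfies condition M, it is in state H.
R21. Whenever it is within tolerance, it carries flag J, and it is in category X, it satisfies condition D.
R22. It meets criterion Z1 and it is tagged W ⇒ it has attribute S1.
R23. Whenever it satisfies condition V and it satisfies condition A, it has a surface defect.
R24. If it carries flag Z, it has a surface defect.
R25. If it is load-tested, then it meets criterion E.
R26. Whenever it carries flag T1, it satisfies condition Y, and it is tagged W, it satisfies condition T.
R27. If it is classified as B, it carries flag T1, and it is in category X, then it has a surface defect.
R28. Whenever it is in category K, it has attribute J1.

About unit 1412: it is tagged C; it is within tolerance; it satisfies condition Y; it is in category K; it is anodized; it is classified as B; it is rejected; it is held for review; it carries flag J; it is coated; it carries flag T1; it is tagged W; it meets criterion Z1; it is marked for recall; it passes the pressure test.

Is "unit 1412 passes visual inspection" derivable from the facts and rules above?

No

Forward chaining from the given facts derives: satisfies condition V, is from supplier B, has attribute Q, is shipped, has attribute S1, satisfies condition T, has attribute J1, is classified as L, is in category U, is classified as B1.
The only rule concluding "it passes visual inspection" is R1, which needs "it meets criterion E"; that is never established.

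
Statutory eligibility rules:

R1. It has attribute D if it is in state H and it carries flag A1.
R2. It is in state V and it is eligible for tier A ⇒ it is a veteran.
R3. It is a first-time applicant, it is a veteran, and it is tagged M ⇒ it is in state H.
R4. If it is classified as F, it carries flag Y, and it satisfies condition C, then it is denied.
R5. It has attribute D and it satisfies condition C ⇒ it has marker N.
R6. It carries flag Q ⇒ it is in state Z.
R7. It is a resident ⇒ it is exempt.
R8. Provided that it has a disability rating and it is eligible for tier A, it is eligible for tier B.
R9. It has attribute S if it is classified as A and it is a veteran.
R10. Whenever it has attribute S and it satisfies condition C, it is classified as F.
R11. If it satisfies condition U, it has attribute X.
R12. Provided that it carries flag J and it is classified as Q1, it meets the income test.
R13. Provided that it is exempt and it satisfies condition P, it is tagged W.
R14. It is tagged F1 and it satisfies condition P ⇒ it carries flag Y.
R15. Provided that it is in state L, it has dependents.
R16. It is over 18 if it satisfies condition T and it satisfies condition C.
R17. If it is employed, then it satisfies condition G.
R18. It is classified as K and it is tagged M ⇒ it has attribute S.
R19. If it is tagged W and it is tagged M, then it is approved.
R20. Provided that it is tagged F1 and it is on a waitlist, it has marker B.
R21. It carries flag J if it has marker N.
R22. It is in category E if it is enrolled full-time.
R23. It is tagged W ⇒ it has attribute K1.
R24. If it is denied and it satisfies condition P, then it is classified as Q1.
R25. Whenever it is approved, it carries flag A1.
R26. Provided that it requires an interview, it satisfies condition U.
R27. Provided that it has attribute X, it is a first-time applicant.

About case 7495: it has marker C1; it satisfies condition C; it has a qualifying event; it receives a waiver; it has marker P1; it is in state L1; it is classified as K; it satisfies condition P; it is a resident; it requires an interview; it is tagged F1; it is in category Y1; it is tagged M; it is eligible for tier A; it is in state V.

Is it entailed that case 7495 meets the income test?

Yes

By R2 (it is in state V, it is eligible for tier A): it is a veteran.
By R7 (it is a resident): it is exempt.
By R13 (it is exempt, it satisfies condition P): it is tagged W.
By R14 (it is tagged F1, it satisfies condition P): it carries flag Y.
By R18 (it is classified as K, it is tagged M): it has attribute S.
By R19 (it is tagged W, it is tagged M): it is approved.
By R25 (it is approved): it carries flag A1.
By R26 (it requires an interview): it satisfies condition U.
By R10 (it has attribute S, it satisfies condition C): it is classified as F.
By R11 (it satisfies condition U): it has attribute X.
By R27 (it has attribute X): it is a first-time applicant.
By R3 (it is a first-time applicant, it is a veteran, it is tagged M): it is in state H.
By R4 (it is classified as F, it carries flag Y, it satisfies condition C): it is denied.
By R24 (it is denied, it satisfies condition P): it is classified as Q1.
By R1 (it is in state H, it carries flag A1): it has attribute D.
By R5 (it has attribute D, it satisfies condition C): it has marker N.
By R21 (it has marker N): it carries flag J.
By R12 (it carries flag J, it is classified as Q1): it meets the income test.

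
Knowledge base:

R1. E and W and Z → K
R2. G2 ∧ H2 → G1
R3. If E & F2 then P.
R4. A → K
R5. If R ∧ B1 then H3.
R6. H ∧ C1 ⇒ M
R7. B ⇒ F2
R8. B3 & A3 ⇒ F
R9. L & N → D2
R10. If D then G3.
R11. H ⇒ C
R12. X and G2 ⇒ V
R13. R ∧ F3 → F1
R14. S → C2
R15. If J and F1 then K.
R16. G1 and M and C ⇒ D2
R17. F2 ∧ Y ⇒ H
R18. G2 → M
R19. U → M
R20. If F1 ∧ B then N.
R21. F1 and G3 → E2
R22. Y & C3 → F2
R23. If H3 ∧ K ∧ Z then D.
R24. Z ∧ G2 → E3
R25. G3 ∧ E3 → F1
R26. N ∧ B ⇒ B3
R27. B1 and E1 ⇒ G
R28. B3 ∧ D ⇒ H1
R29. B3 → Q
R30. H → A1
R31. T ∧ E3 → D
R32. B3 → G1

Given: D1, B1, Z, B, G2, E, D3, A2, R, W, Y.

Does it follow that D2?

K  (by R1: E, W, Z)
H3  (by R5: R, B1)
F2  (by R7: B)
H  (by R17: F2, Y)
M  (by R18: G2)
D  (by R23: H3, K, Z)
E3  (by R24: Z, G2)
G3  (by R10: D)
C  (by R11: H)
F1  (by R25: G3, E3)
N  (by R20: F1, B)
B3  (by R26: N, B)
G1  (by R32: B3)
D2  (by R16: G1, M, C)

Yes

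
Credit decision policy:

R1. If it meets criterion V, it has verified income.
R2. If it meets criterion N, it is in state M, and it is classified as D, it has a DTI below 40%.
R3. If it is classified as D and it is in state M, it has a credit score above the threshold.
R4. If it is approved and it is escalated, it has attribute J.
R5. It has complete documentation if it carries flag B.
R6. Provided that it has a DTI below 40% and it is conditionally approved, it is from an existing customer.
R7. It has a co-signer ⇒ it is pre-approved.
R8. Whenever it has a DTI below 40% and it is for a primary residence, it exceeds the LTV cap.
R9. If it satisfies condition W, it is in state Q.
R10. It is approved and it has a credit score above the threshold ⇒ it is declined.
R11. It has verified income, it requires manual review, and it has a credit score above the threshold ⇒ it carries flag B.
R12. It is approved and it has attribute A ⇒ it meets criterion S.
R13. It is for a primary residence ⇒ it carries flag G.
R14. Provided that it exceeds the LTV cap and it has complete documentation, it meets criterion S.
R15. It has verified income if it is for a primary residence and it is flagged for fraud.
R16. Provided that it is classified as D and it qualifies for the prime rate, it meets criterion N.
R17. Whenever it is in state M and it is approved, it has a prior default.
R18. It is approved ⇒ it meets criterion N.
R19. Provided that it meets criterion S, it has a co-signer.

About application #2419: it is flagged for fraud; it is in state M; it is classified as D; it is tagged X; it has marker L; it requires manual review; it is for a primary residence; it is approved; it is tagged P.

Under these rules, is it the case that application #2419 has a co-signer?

Yes

By R3 (it is classified as D, it is in state M): it has a credit score above the threshold.
By R15 (it is for a primary residence, it is flagged for fraud): it has verified income.
By R18 (it is approved): it meets criterion N.
By R2 (it meets criterion N, it is in state M, it is classified as D): it has a DTI below 40%.
By R8 (it has a DTI below 40%, it is for a primary residence): it exceeds the LTV cap.
By R11 (it has verified income, it requires manual review, it has a credit score above the threshold): it carries flag B.
By R5 (it carries flag B): it has complete documentation.
By R14 (it exceeds the LTV cap, it has complete documentation): it meets criterion S.
By R19 (it meets criterion S): it has a co-signer.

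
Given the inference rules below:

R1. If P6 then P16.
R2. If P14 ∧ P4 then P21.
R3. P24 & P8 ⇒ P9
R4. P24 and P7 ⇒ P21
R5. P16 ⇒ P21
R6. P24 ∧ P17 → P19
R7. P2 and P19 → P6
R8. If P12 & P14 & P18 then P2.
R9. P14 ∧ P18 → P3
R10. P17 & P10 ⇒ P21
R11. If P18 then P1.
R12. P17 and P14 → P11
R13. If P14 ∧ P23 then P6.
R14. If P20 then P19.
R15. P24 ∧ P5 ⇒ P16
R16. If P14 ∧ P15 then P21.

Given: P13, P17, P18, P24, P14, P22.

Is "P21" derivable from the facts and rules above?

Forward chaining from the given facts derives: P19, P3, P1, P11.
Rules concluding P21: R2 needs P4; R4 needs P7; R5 needs P16; R10 needs P10; R16 needs P15 — none of these are established.

No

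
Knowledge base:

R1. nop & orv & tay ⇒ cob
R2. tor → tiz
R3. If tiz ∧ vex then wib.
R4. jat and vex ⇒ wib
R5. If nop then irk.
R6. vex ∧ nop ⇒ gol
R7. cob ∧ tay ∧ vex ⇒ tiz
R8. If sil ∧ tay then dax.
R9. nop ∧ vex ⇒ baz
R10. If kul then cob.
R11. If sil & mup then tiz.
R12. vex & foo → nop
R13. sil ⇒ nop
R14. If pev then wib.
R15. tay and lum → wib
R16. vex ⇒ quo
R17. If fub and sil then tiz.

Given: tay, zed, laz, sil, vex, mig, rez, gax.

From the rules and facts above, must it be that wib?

Forward chaining from the given facts derives: dax, nop, quo, irk, gol, baz.
Rules concluding wib: R3 needs tiz; R4 needs jat; R14 needs pev; R15 needs lum — none of these are established.

No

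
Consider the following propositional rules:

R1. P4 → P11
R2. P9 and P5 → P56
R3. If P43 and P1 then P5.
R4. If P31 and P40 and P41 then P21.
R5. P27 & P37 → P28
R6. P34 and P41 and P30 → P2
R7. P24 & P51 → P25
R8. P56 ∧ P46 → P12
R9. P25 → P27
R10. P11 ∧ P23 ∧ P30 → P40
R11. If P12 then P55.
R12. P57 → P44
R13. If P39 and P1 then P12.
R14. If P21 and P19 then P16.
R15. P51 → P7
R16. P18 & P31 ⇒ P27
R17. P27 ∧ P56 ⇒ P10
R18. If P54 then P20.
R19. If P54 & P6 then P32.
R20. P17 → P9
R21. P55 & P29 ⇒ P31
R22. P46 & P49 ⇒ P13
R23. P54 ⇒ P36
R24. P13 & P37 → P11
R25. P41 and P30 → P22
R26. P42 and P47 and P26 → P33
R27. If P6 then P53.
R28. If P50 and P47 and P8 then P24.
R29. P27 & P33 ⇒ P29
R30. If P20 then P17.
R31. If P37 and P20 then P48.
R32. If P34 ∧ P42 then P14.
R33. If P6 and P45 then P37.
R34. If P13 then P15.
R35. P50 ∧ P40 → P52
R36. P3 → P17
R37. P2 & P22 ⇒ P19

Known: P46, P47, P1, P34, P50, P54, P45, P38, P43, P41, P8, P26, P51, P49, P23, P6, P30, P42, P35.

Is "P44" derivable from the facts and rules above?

No

Forward chaining from the given facts derives: P5, P2, P7, P20, P32, P13, P36, P22, P33, P53, P24, P17, P14, P37, P15, P19, P25, P27, P9, P11, P29, P48, P56, P28, P12, P40, P55, P10, P31, P52, P21, P16.
The only rule concluding P44 is R12, which needs P57; that is never established.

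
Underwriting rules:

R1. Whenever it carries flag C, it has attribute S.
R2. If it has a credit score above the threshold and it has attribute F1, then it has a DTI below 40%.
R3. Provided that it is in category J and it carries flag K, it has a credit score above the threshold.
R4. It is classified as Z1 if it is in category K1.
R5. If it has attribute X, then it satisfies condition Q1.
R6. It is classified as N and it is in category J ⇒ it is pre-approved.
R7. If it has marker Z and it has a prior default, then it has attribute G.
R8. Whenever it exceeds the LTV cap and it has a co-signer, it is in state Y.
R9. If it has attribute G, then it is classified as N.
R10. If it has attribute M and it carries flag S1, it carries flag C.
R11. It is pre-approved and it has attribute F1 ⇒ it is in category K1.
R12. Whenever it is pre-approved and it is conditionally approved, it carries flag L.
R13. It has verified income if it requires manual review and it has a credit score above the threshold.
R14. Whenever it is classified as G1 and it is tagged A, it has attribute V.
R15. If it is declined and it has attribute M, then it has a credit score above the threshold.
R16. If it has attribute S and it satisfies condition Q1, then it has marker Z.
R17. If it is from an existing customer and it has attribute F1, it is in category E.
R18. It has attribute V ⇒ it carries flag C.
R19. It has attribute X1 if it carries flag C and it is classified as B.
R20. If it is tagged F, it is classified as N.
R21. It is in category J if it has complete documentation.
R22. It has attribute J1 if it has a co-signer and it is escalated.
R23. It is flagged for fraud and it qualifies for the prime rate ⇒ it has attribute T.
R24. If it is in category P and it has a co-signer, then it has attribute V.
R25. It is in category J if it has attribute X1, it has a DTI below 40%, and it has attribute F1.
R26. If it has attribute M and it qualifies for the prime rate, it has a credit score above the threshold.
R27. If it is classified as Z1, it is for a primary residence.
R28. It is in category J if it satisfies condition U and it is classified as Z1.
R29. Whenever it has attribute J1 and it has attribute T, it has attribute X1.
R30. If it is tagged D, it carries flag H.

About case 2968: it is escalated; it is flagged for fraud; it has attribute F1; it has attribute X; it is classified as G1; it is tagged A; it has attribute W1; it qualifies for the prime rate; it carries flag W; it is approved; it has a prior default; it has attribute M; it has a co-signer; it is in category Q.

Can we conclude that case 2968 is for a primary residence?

Yes

By R5 (it has attribute X): it satisfies condition Q1.
By R14 (it is classified as G1, it is tagged A): it has attribute V.
By R18 (it has attribute V): it carries flag C.
By R22 (it has a co-signer, it is escalated): it has attribute J1.
By R23 (it is flagged for fraud, it qualifies for the prime rate): it has attribute T.
By R26 (it has attribute M, it qualifies for the prime rate): it has a credit score above the threshold.
By R29 (it has attribute J1, it has attribute T): it has attribute X1.
By R1 (it carries flag C): it has attribute S.
By R2 (it has a credit score above the threshold, it has attribute F1): it has a DTI below 40%.
By R16 (it has attribute S, it satisfies condition Q1): it has marker Z.
By R25 (it has attribute X1, it has a DTI below 40%, it has attribute F1): it is in category J.
By R7 (it has marker Z, it has a prior default): it has attribute G.
By R9 (it has attribute G): it is classified as N.
By R6 (it is classified as N, it is in category J): it is pre-approved.
By R11 (it is pre-approved, it has attribute F1): it is in category K1.
By R4 (it is in category K1): it is classified as Z1.
By R27 (it is classified as Z1): it is for a primary residence.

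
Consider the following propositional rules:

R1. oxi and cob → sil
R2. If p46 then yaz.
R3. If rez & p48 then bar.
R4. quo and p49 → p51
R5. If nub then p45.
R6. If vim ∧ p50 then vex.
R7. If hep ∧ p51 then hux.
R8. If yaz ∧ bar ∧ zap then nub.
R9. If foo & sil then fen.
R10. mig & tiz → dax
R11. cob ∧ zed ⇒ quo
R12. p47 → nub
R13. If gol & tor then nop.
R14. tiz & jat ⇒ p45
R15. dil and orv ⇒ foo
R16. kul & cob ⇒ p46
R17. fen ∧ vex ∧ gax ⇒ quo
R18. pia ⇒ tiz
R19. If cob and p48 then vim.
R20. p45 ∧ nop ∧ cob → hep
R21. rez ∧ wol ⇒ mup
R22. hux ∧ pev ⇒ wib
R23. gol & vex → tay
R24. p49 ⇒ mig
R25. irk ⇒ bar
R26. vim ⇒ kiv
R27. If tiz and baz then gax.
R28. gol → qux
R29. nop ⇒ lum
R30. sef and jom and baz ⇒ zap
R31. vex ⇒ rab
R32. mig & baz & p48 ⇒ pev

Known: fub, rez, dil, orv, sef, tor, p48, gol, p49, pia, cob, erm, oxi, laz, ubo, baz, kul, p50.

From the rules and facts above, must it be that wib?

No

Forward chaining from the given facts derives: sil, bar, nop, foo, p46, tiz, vim, mig, kiv, gax, qux, lum, pev, yaz, vex, fen, dax, quo, tay, rab, p51.
The only rule concluding wib is R22, which needs hux; that is never established.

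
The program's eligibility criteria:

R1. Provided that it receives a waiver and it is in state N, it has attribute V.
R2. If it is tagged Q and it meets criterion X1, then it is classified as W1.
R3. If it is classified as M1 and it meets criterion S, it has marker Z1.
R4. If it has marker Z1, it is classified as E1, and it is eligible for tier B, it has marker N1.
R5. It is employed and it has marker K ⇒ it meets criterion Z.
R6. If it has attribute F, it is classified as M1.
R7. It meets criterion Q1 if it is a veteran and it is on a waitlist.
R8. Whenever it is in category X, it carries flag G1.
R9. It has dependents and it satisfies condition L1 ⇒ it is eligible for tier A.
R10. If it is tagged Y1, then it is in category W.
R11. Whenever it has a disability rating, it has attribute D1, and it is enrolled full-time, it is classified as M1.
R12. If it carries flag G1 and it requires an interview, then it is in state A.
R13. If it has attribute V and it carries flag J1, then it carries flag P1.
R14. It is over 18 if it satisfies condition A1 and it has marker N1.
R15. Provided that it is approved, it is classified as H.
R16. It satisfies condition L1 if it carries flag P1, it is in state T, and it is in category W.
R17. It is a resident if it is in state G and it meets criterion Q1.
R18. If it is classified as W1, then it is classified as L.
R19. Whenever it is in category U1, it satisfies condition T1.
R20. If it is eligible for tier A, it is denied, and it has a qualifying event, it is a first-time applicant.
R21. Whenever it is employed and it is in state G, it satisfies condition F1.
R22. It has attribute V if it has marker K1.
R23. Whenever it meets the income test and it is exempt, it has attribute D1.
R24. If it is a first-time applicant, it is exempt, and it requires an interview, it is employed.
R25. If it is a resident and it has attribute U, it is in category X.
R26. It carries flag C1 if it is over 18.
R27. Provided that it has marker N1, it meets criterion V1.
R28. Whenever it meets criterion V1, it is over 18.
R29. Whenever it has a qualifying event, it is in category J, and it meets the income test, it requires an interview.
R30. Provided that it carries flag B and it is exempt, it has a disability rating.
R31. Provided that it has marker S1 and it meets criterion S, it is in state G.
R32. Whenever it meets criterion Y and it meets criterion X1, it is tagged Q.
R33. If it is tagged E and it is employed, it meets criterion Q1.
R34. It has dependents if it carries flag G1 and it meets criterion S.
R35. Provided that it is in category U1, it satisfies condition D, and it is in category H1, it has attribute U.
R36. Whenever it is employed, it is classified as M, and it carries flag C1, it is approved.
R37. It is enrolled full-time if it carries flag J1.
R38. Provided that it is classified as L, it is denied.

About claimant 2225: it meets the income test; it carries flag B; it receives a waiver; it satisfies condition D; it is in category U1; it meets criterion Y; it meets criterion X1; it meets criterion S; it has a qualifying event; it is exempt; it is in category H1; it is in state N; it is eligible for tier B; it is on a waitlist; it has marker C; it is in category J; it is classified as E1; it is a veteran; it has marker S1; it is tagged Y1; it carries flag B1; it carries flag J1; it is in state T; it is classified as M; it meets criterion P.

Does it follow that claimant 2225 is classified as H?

Yes

By R1 (it receives a waiver, it is in state N): it has attribute V.
By R7 (it is a veteran, it is on a waitlist): it meets criterion Q1.
By R10 (it is tagged Y1): it is in category W.
By R13 (it has attribute V, it carries flag J1): it carries flag P1.
By R16 (it carries flag P1, it is in state T, it is in category W): it satisfies condition L1.
By R23 (it meets the income test, it is exempt): it has attribute D1.
By R29 (it has a qualifying event, it is in category J, it meets the income test): it requires an interview.
By R30 (it carries flag B, it is exempt): it has a disability rating.
By R31 (it has marker S1, it meets criterion S): it is in state G.
By R32 (it meets criterion Y, it meets criterion X1): it is tagged Q.
By R35 (it is in category U1, it satisfies condition D, it is in category H1): it has attribute U.
By R37 (it carries flag J1): it is enrolled full-time.
By R2 (it is tagged Q, it meets criterion X1): it is classified as W1.
By R11 (it has a disability rating, it has attribute D1, it is enrolled full-time): it is classified as M1.
By R17 (it is in state G, it meets criterion Q1): it is a resident.
By R18 (it is classified as W1): it is classified as L.
By R25 (it is a resident, it has attribute U): it is in category X.
By R38 (it is classified as L): it is denied.
By R3 (it is classified as M1, it meets criterion S): it has marker Z1.
By R4 (it has marker Z1, it is classified as E1, it is eligible for tier B): it has marker N1.
By R8 (it is in category X): it carries flag G1.
By R27 (it has marker N1): it meets criterion V1.
By R28 (it meets criterion V1): it is over 18.
By R34 (it carries flag G1, it meets criterion S): it has dependents.
By R9 (it has dependents, it satisfies condition L1): it is eligible for tier A.
By R20 (it is eligible for tier A, it is denied, it has a qualifying event): it is a first-time applicant.
By R24 (it is a first-time applicant, it is exempt, it requires an interview): it is employed.
By R26 (it is over 18): it carries flag C1.
By R36 (it is employed, it is classified as M, it carries flag C1): it is approved.
By R15 (it is approved): it is classified as H.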